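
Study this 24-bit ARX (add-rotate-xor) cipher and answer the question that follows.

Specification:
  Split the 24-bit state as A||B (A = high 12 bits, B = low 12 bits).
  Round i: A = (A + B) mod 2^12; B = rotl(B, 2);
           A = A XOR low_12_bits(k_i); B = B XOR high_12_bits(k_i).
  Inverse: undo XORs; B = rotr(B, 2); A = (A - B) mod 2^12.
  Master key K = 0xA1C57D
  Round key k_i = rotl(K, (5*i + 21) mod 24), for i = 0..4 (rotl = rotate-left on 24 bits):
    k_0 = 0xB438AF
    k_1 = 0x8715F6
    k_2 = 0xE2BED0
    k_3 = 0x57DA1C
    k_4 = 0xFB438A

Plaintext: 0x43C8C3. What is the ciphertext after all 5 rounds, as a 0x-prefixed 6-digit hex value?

0x4BC91A

s_0 = plaintext = 0x43C8C3
s_1 = Round(s_0, k_0) = 0x45084D
s_2 = Round(s_1, k_1) = 0x96B947
s_3 = Round(s_2, k_2) = 0xC62B35
s_4 = Round(s_3, k_3) = 0xD8B9AB
s_5 = Round(s_4, k_4) = 0x4BC91A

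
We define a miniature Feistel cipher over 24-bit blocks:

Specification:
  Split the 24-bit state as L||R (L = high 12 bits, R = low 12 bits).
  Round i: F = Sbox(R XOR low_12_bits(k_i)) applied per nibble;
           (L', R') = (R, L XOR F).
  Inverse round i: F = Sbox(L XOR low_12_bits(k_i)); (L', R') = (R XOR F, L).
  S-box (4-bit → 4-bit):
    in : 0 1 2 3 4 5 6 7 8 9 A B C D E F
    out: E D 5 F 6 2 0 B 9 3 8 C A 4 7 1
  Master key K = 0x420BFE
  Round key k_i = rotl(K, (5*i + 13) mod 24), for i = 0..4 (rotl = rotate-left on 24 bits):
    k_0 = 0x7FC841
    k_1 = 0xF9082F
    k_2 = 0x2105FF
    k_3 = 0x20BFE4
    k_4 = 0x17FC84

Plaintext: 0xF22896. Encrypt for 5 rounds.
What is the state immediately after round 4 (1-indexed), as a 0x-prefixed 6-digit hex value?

0x68A8F1

s_0 = plaintext = 0xF22896
s_1 = Round(s_0, k_0) = 0x896169
s_2 = Round(s_1, k_1) = 0x169BF6
s_3 = Round(s_2, k_2) = 0xBF668A
s_4 = Round(s_3, k_3) = 0x68A8F1
s_5 = Round(s_4, k_4) = 0x8F1038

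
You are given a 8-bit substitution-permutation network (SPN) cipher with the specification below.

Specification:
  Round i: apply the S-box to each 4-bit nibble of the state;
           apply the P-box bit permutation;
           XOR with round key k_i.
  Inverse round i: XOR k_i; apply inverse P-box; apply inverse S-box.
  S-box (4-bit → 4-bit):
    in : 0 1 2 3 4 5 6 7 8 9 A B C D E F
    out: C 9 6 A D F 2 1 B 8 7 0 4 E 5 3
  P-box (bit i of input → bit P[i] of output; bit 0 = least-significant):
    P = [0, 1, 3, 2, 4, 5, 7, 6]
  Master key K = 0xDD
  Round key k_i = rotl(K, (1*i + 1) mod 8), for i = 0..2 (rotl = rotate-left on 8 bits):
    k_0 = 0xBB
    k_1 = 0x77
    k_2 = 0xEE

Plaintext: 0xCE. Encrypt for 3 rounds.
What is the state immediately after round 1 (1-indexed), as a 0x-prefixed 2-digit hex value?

0x32

s_0 = plaintext = 0xCE
s_1 = Round(s_0, k_0) = 0x32
s_2 = Round(s_1, k_1) = 0x1D
s_3 = Round(s_2, k_2) = 0xB0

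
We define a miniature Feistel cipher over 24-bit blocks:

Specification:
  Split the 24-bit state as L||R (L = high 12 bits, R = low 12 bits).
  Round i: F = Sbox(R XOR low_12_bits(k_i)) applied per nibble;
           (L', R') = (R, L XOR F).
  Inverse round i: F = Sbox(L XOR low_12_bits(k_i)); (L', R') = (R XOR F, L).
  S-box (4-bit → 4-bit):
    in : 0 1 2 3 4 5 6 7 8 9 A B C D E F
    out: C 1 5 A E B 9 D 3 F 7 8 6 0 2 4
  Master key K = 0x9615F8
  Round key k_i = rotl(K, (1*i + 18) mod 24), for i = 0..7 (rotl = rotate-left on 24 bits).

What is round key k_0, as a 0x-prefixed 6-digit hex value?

0xE25857

K = 0x9615F8
k_0 = rotl(K, (1*0+18) mod 24) = rotl(K, 18) = 0xE25857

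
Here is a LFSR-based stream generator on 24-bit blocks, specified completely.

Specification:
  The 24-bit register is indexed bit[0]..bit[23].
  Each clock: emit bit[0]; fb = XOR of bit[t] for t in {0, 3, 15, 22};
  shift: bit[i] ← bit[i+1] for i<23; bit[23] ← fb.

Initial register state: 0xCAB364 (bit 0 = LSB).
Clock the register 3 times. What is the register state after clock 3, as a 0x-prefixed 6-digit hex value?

0xD9566C

reg_0 = 0xCAB364
clock 1: out=0, reg = 0x6559B2
clock 2: out=0, reg = 0xB2ACD9
clock 3: out=1, reg = 0xD9566C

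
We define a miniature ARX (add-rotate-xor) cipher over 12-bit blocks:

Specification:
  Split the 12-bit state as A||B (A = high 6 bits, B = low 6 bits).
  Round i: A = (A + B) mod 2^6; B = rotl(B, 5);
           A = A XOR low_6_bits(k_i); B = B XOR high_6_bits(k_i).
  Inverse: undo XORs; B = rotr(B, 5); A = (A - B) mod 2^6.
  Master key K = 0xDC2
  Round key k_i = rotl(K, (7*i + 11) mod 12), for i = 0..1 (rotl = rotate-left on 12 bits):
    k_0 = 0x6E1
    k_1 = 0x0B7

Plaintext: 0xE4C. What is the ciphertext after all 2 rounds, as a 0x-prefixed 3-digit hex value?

0xDAC

s_0 = plaintext = 0xE4C
s_1 = Round(s_0, k_0) = 0x91D
s_2 = Round(s_1, k_1) = 0xDAC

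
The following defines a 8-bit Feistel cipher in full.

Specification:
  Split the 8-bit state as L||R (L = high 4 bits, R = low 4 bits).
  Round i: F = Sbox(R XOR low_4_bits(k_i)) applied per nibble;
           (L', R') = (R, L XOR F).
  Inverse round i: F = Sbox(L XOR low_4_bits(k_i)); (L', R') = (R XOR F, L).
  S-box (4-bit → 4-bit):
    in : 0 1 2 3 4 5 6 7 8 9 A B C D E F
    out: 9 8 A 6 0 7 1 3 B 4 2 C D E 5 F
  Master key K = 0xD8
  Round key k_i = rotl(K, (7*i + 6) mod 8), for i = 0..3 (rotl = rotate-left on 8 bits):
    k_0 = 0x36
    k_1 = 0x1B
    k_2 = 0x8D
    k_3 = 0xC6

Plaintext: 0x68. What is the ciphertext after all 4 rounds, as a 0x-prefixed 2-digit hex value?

s_0 = plaintext = 0x68
s_1 = Round(s_0, k_0) = 0x83
s_2 = Round(s_1, k_1) = 0x33
s_3 = Round(s_2, k_2) = 0x36
s_4 = Round(s_3, k_3) = 0x6A

0x6A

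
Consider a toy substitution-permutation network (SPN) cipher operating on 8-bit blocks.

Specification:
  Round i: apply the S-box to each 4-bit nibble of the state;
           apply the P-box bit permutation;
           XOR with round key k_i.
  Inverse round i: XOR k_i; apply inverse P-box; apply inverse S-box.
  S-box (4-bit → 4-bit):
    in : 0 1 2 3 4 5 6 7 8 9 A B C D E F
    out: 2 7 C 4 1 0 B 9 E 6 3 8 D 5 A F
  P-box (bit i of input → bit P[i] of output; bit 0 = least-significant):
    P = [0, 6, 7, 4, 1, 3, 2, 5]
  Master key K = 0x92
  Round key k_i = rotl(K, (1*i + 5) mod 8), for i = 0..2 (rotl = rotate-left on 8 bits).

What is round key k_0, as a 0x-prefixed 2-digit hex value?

K = 0x92
k_0 = rotl(K, (1*0+5) mod 8) = rotl(K, 5) = 0x52

0x52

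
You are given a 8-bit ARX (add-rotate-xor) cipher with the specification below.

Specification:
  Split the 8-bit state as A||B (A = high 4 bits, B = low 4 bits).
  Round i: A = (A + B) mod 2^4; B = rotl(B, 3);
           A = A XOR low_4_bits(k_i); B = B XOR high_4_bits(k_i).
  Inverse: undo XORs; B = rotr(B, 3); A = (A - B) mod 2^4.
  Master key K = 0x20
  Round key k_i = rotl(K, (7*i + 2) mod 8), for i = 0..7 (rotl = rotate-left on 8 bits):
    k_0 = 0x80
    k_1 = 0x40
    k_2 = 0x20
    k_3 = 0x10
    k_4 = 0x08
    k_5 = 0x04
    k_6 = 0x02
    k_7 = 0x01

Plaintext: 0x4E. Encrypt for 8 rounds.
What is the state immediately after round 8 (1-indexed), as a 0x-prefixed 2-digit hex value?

0x3E

s_0 = plaintext = 0x4E
s_1 = Round(s_0, k_0) = 0x2F
s_2 = Round(s_1, k_1) = 0x1B
s_3 = Round(s_2, k_2) = 0xCF
s_4 = Round(s_3, k_3) = 0xBE
s_5 = Round(s_4, k_4) = 0x17
s_6 = Round(s_5, k_5) = 0xCB
s_7 = Round(s_6, k_6) = 0x5D
s_8 = Round(s_7, k_7) = 0x3E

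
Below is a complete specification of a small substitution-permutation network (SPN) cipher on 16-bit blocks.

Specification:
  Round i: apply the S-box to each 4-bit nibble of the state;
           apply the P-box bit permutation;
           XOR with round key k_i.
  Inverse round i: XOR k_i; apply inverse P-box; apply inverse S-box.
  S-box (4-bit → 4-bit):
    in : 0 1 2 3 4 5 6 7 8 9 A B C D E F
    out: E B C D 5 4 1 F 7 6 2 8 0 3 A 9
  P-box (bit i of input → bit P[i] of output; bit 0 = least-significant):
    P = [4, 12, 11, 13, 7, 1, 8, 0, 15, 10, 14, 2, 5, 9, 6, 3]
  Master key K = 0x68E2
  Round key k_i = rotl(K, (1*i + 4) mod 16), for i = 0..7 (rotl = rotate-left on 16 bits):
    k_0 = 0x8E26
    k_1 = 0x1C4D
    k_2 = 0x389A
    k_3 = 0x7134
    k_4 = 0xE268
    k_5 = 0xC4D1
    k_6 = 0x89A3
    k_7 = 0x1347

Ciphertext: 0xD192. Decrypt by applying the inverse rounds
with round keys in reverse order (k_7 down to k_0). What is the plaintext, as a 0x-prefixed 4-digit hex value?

s_0 = ciphertext = 0xD192
s_1 = InvRound(s_0, k_7) = 0x93F6
s_2 = InvRound(s_1, k_6) = 0x9BB8
s_3 = InvRound(s_2, k_5) = 0x7929
s_4 = InvRound(s_3, k_4) = 0x9629
s_5 = InvRound(s_4, k_3) = 0xE72F
s_6 = InvRound(s_5, k_2) = 0xD738
s_7 = InvRound(s_6, k_1) = 0x8324
s_8 = InvRound(s_7, k_0) = 0xCA95

0xCA95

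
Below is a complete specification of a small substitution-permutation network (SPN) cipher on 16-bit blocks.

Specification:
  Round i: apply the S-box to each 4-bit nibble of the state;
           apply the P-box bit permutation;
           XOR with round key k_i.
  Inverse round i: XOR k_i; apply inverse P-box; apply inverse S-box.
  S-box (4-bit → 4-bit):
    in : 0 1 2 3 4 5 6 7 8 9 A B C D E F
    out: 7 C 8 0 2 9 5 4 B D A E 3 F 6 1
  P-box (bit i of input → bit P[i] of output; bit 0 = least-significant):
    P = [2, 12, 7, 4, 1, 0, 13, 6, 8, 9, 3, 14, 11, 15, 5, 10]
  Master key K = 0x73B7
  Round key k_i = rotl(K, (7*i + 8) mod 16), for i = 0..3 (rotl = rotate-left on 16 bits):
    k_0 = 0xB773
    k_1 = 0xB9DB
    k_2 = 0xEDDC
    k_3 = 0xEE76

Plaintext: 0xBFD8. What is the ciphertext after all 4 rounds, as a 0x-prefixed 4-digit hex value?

0xAD6D

s_0 = plaintext = 0xBFD8
s_1 = Round(s_0, k_0) = 0x0204
s_2 = Round(s_1, k_1) = 0x41F8
s_3 = Round(s_2, k_2) = 0x3DC2
s_4 = Round(s_3, k_3) = 0xAD6D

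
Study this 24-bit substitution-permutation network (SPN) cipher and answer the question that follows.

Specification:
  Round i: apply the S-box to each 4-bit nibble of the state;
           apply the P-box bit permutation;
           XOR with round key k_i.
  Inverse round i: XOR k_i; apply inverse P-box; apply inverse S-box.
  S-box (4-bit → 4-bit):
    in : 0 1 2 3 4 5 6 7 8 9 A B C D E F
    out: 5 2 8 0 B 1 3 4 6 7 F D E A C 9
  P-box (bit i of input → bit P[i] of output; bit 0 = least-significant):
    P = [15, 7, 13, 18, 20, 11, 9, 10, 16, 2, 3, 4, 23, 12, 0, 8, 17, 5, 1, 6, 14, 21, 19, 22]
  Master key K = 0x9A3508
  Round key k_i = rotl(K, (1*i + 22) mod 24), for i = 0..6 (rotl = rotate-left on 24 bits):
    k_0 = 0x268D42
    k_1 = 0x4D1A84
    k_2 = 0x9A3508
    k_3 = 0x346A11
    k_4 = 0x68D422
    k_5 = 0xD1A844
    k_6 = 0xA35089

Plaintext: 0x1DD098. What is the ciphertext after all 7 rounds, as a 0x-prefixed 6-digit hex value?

0x4312F2

s_0 = plaintext = 0x1DD098
s_1 = Round(s_0, k_0) = 0x17B6AA
s_2 = Round(s_1, k_1) = 0xF8B503
s_3 = Round(s_2, k_2) = 0x4B762B
s_4 = Round(s_3, k_3) = 0x538E56
s_5 = Round(s_4, k_4) = 0x7804BB
s_6 = Round(s_5, k_5) = 0x4C0E73
s_7 = Round(s_6, k_6) = 0x4312F2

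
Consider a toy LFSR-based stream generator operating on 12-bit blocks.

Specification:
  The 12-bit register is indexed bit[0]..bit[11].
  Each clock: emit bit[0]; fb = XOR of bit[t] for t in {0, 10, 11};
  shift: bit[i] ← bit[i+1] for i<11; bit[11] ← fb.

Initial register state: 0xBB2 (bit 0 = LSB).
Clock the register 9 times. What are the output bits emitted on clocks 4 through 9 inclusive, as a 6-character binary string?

011011

reg_0 = 0xBB2
clock 1: out=0, reg = 0xDD9
clock 2: out=1, reg = 0xEEC
clock 3: out=0, reg = 0x776
clock 4: out=0, reg = 0xBBB
clock 5: out=1, reg = 0x5DD
clock 6: out=1, reg = 0x2EE
clock 7: out=0, reg = 0x177
clock 8: out=1, reg = 0x8BB
clock 9: out=1, reg = 0x45D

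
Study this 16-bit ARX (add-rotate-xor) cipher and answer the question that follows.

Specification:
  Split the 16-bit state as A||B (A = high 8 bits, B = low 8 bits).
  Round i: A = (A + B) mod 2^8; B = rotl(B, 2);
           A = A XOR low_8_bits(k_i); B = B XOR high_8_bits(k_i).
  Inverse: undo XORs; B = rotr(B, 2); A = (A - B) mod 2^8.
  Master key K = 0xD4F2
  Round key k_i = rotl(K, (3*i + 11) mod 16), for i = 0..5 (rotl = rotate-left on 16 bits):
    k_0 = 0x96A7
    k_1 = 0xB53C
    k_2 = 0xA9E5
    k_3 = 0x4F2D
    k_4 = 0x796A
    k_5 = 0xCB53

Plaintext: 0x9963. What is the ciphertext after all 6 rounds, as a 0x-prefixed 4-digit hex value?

0xBC69

s_0 = plaintext = 0x9963
s_1 = Round(s_0, k_0) = 0x5B1B
s_2 = Round(s_1, k_1) = 0x4AD9
s_3 = Round(s_2, k_2) = 0xC6CE
s_4 = Round(s_3, k_3) = 0xB974
s_5 = Round(s_4, k_4) = 0x47A8
s_6 = Round(s_5, k_5) = 0xBC69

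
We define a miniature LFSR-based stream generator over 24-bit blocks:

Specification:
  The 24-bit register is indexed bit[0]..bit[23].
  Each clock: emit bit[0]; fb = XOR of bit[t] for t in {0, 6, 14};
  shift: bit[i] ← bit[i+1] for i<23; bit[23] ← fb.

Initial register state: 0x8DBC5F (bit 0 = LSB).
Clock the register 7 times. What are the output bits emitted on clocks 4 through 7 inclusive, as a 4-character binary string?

reg_0 = 0x8DBC5F
clock 1: out=1, reg = 0x46DE2F
clock 2: out=1, reg = 0x236F17
clock 3: out=1, reg = 0x11B78B
clock 4: out=1, reg = 0x88DBC5
clock 5: out=1, reg = 0xC46DE2
clock 6: out=0, reg = 0x6236F1
clock 7: out=1, reg = 0x311B78

1101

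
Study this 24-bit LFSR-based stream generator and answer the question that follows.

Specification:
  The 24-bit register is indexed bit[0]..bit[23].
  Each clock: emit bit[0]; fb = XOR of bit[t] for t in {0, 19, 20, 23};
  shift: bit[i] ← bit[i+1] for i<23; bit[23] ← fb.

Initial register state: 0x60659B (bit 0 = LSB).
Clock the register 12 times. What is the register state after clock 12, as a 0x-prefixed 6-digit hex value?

reg_0 = 0x60659B
clock 1: out=1, reg = 0xB032CD
clock 2: out=1, reg = 0xD81966
clock 3: out=0, reg = 0xEC0CB3
clock 4: out=1, reg = 0xF60659
clock 5: out=1, reg = 0xFB032C
clock 6: out=0, reg = 0xFD8196
clock 7: out=0, reg = 0xFEC0CB
clock 8: out=1, reg = 0x7F6065
clock 9: out=1, reg = 0xBFB032
clock 10: out=0, reg = 0xDFD819
clock 11: out=1, reg = 0x6FEC0C
clock 12: out=0, reg = 0xB7F606

0xB7F606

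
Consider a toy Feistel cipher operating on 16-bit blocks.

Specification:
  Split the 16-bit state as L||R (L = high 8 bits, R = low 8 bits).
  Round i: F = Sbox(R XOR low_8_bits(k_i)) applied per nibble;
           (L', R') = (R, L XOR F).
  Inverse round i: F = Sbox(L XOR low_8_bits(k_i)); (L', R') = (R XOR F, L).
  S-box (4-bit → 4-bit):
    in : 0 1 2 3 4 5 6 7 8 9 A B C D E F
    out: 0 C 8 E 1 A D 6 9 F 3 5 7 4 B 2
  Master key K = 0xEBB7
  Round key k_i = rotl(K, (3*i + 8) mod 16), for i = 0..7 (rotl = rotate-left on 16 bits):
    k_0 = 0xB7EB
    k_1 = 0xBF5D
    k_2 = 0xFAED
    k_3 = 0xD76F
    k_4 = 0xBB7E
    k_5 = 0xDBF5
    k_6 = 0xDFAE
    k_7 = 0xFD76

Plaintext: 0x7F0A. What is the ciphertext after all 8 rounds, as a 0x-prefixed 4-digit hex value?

0x2F23

s_0 = plaintext = 0x7F0A
s_1 = Round(s_0, k_0) = 0x0AC3
s_2 = Round(s_1, k_1) = 0xC3F1
s_3 = Round(s_2, k_2) = 0xF104
s_4 = Round(s_3, k_3) = 0x0424
s_5 = Round(s_4, k_4) = 0x24A7
s_6 = Round(s_5, k_5) = 0xA78C
s_7 = Round(s_6, k_6) = 0x8C2F
s_8 = Round(s_7, k_7) = 0x2F23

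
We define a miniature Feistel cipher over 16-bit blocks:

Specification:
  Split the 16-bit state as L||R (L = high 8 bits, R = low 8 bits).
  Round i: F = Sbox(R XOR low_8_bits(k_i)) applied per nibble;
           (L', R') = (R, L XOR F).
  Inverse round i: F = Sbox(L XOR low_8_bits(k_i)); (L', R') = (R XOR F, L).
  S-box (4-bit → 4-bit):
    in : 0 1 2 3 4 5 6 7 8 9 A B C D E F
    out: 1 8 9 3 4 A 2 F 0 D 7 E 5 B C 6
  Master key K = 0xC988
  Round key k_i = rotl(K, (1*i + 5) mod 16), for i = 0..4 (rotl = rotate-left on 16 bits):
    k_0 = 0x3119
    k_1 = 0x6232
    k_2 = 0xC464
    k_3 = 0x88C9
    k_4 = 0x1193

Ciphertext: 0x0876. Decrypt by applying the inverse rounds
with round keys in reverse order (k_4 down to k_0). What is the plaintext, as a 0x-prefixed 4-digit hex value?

0xE69C

s_0 = ciphertext = 0x0876
s_1 = InvRound(s_0, k_4) = 0xA808
s_2 = InvRound(s_1, k_3) = 0x20A8
s_3 = InvRound(s_2, k_2) = 0xEC20
s_4 = InvRound(s_3, k_1) = 0x9CEC
s_5 = InvRound(s_4, k_0) = 0xE69C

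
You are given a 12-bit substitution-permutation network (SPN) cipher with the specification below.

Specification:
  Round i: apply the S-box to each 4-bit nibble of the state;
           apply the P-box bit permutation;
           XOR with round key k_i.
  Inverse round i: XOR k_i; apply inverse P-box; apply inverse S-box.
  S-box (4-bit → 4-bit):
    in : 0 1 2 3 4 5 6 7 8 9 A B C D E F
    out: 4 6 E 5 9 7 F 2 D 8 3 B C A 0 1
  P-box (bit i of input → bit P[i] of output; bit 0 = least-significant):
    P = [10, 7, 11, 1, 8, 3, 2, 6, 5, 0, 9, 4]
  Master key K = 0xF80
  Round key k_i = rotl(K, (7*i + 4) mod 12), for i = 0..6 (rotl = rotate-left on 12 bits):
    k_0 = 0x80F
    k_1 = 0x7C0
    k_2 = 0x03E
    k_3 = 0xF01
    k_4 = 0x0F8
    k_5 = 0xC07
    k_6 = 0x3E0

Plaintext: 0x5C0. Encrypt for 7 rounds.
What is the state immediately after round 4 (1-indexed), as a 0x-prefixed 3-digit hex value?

0x458

s_0 = plaintext = 0x5C0
s_1 = Round(s_0, k_0) = 0x26A
s_2 = Round(s_1, k_1) = 0x01D
s_3 = Round(s_2, k_2) = 0x2B0
s_4 = Round(s_3, k_3) = 0x458
s_5 = Round(s_4, k_4) = 0xDC6
s_6 = Round(s_5, k_5) = 0x0D0
s_7 = Round(s_6, k_6) = 0x9A8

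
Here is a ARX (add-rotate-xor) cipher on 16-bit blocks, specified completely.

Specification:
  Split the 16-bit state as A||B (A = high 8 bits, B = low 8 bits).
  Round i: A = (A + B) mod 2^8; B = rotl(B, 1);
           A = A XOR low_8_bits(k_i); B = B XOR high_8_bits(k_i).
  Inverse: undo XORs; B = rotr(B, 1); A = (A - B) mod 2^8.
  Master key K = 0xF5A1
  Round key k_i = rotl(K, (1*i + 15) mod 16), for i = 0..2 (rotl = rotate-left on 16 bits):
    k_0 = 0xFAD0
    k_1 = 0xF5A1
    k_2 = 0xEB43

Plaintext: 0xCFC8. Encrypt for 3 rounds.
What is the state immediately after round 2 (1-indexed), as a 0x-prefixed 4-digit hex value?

s_0 = plaintext = 0xCFC8
s_1 = Round(s_0, k_0) = 0x476B
s_2 = Round(s_1, k_1) = 0x1323
s_3 = Round(s_2, k_2) = 0x75AD

0x1323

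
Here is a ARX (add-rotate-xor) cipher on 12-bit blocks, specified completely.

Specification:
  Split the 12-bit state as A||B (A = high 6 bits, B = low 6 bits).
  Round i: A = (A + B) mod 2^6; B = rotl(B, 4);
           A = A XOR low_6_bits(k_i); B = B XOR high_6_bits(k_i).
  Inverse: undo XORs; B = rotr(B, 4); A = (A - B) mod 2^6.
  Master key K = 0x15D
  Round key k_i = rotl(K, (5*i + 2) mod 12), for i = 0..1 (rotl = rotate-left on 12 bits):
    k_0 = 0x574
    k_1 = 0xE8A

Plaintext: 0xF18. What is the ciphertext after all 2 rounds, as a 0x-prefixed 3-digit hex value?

s_0 = plaintext = 0xF18
s_1 = Round(s_0, k_0) = 0x813
s_2 = Round(s_1, k_1) = 0xE4E

0xE4E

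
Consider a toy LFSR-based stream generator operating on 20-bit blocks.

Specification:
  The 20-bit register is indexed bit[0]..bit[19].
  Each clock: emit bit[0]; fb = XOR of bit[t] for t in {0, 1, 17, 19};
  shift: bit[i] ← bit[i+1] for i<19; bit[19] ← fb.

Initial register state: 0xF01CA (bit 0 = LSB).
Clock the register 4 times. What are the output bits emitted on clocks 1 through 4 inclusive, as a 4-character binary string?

0101

reg_0 = 0xF01CA
clock 1: out=0, reg = 0xF80E5
clock 2: out=1, reg = 0xFC072
clock 3: out=0, reg = 0xFE039
clock 4: out=1, reg = 0xFF01C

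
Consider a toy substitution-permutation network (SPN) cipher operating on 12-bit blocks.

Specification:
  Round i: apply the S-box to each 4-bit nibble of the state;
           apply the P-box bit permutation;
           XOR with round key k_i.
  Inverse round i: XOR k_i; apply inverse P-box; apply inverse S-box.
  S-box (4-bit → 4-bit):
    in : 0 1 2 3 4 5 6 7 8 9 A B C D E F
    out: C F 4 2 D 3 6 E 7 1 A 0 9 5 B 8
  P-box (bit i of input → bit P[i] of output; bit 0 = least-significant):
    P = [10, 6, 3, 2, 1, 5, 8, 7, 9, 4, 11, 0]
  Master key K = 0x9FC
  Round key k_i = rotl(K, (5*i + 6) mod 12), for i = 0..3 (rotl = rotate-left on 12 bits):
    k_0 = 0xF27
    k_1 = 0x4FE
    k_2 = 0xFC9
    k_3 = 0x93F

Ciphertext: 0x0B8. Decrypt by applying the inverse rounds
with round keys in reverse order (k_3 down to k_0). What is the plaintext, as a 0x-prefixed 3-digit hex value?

s_0 = ciphertext = 0x0B8
s_1 = InvRound(s_0, k_3) = 0x04F
s_2 = InvRound(s_1, k_2) = 0xD4C
s_3 = InvRound(s_2, k_1) = 0x61B
s_4 = InvRound(s_3, k_0) = 0x660

0x660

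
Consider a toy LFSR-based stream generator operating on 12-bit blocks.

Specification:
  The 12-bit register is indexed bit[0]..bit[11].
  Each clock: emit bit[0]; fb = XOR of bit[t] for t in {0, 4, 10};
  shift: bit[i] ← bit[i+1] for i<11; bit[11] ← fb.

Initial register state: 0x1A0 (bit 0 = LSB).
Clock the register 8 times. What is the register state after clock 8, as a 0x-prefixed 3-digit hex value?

reg_0 = 0x1A0
clock 1: out=0, reg = 0x0D0
clock 2: out=0, reg = 0x868
clock 3: out=0, reg = 0x434
clock 4: out=0, reg = 0x21A
clock 5: out=0, reg = 0x90D
clock 6: out=1, reg = 0xC86
clock 7: out=0, reg = 0xE43
clock 8: out=1, reg = 0x721

0x721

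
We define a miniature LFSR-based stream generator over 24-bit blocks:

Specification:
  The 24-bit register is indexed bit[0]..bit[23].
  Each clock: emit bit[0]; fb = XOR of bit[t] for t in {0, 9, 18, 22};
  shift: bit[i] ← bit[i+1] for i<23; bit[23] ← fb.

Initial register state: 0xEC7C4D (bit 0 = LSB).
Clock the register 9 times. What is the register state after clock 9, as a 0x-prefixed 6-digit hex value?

reg_0 = 0xEC7C4D
clock 1: out=1, reg = 0xF63E26
clock 2: out=0, reg = 0xFB1F13
clock 3: out=1, reg = 0xFD8F89
clock 4: out=1, reg = 0x7EC7C4
clock 5: out=0, reg = 0xBF63E2
clock 6: out=0, reg = 0x5FB1F1
clock 7: out=1, reg = 0xAFD8F8
clock 8: out=0, reg = 0xD7EC7C
clock 9: out=0, reg = 0x6BF63E

0x6BF63E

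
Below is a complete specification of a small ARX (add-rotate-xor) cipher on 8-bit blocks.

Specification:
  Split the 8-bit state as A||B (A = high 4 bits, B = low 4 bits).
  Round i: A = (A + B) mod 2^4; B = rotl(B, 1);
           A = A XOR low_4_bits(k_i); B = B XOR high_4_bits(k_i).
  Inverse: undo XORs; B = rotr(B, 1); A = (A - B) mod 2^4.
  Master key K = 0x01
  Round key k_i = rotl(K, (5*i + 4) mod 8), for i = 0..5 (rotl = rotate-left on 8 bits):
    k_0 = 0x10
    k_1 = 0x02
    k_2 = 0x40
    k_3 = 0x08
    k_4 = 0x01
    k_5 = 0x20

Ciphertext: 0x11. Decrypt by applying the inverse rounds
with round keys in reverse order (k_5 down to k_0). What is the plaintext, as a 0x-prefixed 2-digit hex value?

s_0 = ciphertext = 0x11
s_1 = InvRound(s_0, k_5) = 0x89
s_2 = InvRound(s_1, k_4) = 0xDC
s_3 = InvRound(s_2, k_3) = 0xF6
s_4 = InvRound(s_3, k_2) = 0xE1
s_5 = InvRound(s_4, k_1) = 0x48
s_6 = InvRound(s_5, k_0) = 0x8C

0x8C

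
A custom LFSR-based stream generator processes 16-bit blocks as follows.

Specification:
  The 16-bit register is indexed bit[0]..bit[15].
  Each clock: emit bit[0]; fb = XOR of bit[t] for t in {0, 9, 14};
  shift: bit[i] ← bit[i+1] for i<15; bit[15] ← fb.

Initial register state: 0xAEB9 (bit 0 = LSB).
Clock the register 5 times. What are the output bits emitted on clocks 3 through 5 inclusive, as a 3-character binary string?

011

reg_0 = 0xAEB9
clock 1: out=1, reg = 0x575C
clock 2: out=0, reg = 0x2BAE
clock 3: out=0, reg = 0x95D7
clock 4: out=1, reg = 0xCAEB
clock 5: out=1, reg = 0xE575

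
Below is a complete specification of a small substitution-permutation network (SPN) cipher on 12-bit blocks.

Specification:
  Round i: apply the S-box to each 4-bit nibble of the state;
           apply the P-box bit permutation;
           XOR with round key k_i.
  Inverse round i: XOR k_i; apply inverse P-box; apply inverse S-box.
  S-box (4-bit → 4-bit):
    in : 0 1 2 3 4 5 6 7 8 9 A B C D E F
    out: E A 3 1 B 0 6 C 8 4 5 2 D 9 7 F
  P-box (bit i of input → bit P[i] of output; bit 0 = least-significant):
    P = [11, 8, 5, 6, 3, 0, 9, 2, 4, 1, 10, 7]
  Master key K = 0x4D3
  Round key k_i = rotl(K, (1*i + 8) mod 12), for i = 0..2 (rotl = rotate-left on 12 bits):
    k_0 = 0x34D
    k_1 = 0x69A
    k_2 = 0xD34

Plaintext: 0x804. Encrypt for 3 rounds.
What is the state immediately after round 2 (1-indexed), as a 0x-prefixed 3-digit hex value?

0x65E

s_0 = plaintext = 0x804
s_1 = Round(s_0, k_0) = 0x888
s_2 = Round(s_1, k_1) = 0x65E
s_3 = Round(s_2, k_2) = 0x016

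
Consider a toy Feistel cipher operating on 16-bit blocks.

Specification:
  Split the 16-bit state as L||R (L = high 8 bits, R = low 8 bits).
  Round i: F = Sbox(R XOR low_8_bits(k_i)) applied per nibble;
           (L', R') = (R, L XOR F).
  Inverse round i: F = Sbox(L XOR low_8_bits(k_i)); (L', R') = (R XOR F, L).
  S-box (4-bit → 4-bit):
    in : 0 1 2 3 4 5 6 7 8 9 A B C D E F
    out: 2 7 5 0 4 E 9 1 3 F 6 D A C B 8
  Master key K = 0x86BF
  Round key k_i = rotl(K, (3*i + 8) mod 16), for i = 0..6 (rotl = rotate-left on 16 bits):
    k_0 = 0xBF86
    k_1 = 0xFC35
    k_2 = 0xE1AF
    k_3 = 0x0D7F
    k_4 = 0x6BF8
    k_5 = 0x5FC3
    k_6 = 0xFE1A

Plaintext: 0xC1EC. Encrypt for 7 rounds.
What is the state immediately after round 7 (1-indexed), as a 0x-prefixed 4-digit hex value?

0x2A95

s_0 = plaintext = 0xC1EC
s_1 = Round(s_0, k_0) = 0xEC57
s_2 = Round(s_1, k_1) = 0x5779
s_3 = Round(s_2, k_2) = 0x799E
s_4 = Round(s_3, k_3) = 0x9ECE
s_5 = Round(s_4, k_4) = 0xCE97
s_6 = Round(s_5, k_5) = 0x972A
s_7 = Round(s_6, k_6) = 0x2A95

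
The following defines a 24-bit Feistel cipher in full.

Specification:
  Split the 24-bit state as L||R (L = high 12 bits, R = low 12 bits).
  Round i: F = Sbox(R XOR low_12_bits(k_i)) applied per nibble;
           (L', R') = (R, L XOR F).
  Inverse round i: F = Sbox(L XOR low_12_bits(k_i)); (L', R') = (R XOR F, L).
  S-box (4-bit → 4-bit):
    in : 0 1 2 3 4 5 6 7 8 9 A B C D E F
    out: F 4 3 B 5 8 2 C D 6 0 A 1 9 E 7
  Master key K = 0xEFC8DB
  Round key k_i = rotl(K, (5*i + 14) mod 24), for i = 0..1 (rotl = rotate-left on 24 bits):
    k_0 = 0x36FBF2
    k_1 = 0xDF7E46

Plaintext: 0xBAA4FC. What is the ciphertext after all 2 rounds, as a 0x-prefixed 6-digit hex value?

s_0 = plaintext = 0xBAA4FC
s_1 = Round(s_0, k_0) = 0x4FCC54
s_2 = Round(s_1, k_1) = 0xC547BF

0xC547BF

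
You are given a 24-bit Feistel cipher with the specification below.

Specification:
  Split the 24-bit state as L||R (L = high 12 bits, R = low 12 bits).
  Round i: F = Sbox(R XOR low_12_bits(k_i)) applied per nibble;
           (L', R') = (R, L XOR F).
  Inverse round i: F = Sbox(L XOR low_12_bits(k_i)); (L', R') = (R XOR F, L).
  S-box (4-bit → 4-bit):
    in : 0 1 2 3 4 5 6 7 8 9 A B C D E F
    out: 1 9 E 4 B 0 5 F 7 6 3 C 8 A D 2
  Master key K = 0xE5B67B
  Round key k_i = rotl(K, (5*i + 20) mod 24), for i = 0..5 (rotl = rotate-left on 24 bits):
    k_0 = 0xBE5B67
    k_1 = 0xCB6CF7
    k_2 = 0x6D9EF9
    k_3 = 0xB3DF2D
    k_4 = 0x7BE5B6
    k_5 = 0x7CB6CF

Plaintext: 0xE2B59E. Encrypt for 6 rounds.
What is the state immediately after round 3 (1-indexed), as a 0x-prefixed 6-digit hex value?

s_0 = plaintext = 0xE2B59E
s_1 = Round(s_0, k_0) = 0x59E30D
s_2 = Round(s_1, k_1) = 0x30D7BD
s_3 = Round(s_2, k_2) = 0x7BD5B6
s_4 = Round(s_3, k_3) = 0x5B64D1
s_5 = Round(s_4, k_4) = 0x4D1CE9
s_6 = Round(s_5, k_5) = 0xCE9734

0x7BD5B6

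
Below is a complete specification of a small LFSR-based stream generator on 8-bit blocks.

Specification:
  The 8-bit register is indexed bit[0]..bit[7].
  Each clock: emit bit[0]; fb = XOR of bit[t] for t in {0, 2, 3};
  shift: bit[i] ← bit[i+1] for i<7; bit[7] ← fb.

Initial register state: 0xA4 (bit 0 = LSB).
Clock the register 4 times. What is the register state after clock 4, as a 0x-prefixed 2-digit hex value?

0x9A

reg_0 = 0xA4
clock 1: out=0, reg = 0xD2
clock 2: out=0, reg = 0x69
clock 3: out=1, reg = 0x34
clock 4: out=0, reg = 0x9A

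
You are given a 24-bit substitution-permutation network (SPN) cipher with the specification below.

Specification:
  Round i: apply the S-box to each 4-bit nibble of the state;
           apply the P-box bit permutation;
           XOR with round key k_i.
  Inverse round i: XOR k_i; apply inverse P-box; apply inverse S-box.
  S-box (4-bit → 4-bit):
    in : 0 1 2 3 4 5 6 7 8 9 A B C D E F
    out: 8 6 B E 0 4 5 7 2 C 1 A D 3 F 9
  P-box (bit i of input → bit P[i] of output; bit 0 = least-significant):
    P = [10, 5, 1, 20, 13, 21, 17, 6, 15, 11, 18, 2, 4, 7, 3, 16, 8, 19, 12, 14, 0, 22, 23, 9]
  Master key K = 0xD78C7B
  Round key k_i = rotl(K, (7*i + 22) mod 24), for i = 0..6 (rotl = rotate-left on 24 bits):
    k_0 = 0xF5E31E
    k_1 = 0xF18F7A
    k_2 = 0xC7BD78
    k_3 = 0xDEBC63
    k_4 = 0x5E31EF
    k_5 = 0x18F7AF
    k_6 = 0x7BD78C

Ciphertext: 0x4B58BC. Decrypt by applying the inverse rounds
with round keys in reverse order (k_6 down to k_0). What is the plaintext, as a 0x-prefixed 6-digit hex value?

0xC1CD5A

s_0 = ciphertext = 0x4B58BC
s_1 = InvRound(s_0, k_6) = 0x0AAD82
s_2 = InvRound(s_1, k_5) = 0xF95B5B
s_3 = InvRound(s_2, k_4) = 0x902378
s_4 = InvRound(s_3, k_3) = 0x276756
s_5 = InvRound(s_4, k_2) = 0x395281
s_6 = InvRound(s_5, k_1) = 0x7E7D07
s_7 = InvRound(s_6, k_0) = 0xC1CD5A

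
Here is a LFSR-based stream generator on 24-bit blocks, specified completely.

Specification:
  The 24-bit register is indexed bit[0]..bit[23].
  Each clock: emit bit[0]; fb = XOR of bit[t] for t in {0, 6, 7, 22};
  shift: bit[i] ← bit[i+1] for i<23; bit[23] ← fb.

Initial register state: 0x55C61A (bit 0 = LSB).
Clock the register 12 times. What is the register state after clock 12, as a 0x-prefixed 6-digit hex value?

reg_0 = 0x55C61A
clock 1: out=0, reg = 0xAAE30D
clock 2: out=1, reg = 0xD57186
clock 3: out=0, reg = 0x6AB8C3
clock 4: out=1, reg = 0x355C61
clock 5: out=1, reg = 0x1AAE30
clock 6: out=0, reg = 0x0D5718
clock 7: out=0, reg = 0x06AB8C
clock 8: out=0, reg = 0x8355C6
clock 9: out=0, reg = 0x41AAE3
clock 10: out=1, reg = 0x20D571
clock 11: out=1, reg = 0x106AB8
clock 12: out=0, reg = 0x88355C

0x88355C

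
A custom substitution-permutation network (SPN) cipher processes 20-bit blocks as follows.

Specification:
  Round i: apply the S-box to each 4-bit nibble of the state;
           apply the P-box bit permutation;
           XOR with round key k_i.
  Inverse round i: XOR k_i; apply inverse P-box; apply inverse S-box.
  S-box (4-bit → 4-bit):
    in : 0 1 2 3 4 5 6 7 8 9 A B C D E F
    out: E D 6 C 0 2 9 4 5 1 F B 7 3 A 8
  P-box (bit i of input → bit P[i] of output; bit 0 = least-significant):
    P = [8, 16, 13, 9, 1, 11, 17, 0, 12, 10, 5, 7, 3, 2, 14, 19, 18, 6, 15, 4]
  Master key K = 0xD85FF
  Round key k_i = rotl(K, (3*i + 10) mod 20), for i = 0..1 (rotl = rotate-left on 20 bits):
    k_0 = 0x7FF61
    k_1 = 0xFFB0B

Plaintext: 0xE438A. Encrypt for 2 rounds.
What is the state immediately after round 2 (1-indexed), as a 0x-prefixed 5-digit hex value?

s_0 = plaintext = 0xE438A
s_1 = Round(s_0, k_0) = 0x4DC93
s_2 = Round(s_1, k_1) = 0xFCD25

0xFCD25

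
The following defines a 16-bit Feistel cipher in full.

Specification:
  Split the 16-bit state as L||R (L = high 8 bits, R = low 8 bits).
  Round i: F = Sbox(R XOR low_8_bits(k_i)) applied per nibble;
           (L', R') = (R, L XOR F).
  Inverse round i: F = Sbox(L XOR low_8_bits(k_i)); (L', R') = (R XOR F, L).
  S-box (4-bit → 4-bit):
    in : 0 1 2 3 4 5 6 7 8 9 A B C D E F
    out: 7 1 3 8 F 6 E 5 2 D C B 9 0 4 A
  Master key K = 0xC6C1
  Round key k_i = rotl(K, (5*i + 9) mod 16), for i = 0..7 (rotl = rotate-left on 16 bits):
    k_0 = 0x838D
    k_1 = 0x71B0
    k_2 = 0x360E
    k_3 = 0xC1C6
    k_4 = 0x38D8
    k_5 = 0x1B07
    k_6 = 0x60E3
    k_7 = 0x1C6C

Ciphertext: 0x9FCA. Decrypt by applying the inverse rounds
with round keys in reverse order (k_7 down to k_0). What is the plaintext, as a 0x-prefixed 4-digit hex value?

s_0 = ciphertext = 0x9FCA
s_1 = InvRound(s_0, k_7) = 0x629F
s_2 = InvRound(s_1, k_6) = 0xBE62
s_3 = InvRound(s_2, k_5) = 0xDFBE
s_4 = InvRound(s_3, k_4) = 0xCBDF
s_5 = InvRound(s_4, k_3) = 0xAFCB
s_6 = InvRound(s_5, k_2) = 0x0AAF
s_7 = InvRound(s_6, k_1) = 0x130A
s_8 = InvRound(s_7, k_0) = 0xDE13

0xDE13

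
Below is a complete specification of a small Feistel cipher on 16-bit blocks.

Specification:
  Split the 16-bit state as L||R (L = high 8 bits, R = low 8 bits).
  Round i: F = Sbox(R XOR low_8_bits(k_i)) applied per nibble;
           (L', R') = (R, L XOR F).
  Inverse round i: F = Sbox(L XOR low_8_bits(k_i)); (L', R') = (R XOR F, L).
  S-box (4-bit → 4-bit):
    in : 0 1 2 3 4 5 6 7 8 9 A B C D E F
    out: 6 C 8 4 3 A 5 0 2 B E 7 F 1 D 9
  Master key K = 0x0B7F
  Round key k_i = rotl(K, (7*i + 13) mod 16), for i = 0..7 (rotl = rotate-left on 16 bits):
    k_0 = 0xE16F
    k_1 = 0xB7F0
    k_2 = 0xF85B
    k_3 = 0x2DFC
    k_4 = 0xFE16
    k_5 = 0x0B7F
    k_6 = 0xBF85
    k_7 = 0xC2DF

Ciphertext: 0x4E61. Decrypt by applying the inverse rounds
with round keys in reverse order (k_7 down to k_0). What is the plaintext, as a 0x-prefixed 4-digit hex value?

s_0 = ciphertext = 0x4E61
s_1 = InvRound(s_0, k_7) = 0xDD4E
s_2 = InvRound(s_1, k_6) = 0xECDD
s_3 = InvRound(s_2, k_5) = 0x69EC
s_4 = InvRound(s_3, k_4) = 0xE569
s_5 = InvRound(s_4, k_3) = 0xA2E5
s_6 = InvRound(s_5, k_2) = 0x7EA2
s_7 = InvRound(s_6, k_1) = 0x8F7E
s_8 = InvRound(s_7, k_0) = 0xA88F

0xA88F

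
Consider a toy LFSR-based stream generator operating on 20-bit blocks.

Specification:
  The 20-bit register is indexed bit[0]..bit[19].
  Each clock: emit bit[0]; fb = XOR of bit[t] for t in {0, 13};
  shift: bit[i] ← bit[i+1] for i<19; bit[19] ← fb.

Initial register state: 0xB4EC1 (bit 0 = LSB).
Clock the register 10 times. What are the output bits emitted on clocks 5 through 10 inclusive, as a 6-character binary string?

reg_0 = 0xB4EC1
clock 1: out=1, reg = 0xDA760
clock 2: out=0, reg = 0xED3B0
clock 3: out=0, reg = 0x769D8
clock 4: out=0, reg = 0xBB4EC
clock 5: out=0, reg = 0xDDA76
clock 6: out=0, reg = 0x6ED3B
clock 7: out=1, reg = 0x3769D
clock 8: out=1, reg = 0x1BB4E
clock 9: out=0, reg = 0x8DDA7
clock 10: out=1, reg = 0xC6ED3

001101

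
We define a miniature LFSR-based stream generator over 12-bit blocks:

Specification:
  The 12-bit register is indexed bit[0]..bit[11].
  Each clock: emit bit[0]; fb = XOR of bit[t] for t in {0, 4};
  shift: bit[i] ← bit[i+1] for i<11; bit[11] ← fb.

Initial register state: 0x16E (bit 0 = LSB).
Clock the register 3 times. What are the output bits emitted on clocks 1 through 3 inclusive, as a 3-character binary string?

reg_0 = 0x16E
clock 1: out=0, reg = 0x0B7
clock 2: out=1, reg = 0x05B
clock 3: out=1, reg = 0x02D

011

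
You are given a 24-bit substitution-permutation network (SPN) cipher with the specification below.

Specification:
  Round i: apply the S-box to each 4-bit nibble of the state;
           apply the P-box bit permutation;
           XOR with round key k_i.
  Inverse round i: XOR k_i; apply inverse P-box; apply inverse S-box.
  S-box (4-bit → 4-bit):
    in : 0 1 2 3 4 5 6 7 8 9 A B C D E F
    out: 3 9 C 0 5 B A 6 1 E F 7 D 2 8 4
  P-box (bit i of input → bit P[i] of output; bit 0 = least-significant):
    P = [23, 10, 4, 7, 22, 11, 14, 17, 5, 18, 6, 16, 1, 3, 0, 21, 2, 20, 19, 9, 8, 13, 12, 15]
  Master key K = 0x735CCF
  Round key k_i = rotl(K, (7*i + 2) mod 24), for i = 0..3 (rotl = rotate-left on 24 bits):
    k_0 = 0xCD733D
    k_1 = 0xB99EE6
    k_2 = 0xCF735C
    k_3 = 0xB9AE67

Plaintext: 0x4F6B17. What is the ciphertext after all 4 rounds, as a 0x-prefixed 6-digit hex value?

s_0 = plaintext = 0x4F6B17
s_1 = Round(s_0, k_0) = 0xA36645
s_2 = Round(s_1, k_1) = 0x5C6B6E
s_3 = Round(s_2, k_2) = 0xE1D8B0
s_4 = Round(s_3, k_3) = 0x79604B

0x79604B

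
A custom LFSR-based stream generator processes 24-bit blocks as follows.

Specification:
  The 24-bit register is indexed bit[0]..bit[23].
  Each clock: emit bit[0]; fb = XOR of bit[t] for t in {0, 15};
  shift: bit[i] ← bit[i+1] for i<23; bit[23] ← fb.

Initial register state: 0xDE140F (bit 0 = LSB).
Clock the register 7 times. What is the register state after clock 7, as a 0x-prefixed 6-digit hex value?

reg_0 = 0xDE140F
clock 1: out=1, reg = 0xEF0A07
clock 2: out=1, reg = 0xF78503
clock 3: out=1, reg = 0x7BC281
clock 4: out=1, reg = 0x3DE140
clock 5: out=0, reg = 0x9EF0A0
clock 6: out=0, reg = 0xCF7850
clock 7: out=0, reg = 0x67BC28

0x67BC28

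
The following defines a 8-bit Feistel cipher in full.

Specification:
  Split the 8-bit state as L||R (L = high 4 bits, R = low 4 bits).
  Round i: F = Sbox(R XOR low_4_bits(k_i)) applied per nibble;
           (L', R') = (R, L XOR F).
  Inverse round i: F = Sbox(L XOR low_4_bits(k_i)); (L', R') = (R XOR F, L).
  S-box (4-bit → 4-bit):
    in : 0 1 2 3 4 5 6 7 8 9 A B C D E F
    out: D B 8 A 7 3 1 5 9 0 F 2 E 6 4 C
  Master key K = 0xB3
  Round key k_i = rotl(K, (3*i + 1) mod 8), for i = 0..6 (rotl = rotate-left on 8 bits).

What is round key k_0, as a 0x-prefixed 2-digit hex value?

K = 0xB3
k_0 = rotl(K, (3*0+1) mod 8) = rotl(K, 1) = 0x67

0x67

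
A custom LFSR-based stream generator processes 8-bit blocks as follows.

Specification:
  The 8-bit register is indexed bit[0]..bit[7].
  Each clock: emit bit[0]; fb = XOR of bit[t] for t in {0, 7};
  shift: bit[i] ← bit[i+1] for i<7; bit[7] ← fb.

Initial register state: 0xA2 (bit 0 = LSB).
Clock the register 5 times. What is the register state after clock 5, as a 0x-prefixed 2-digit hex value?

0x0D

reg_0 = 0xA2
clock 1: out=0, reg = 0xD1
clock 2: out=1, reg = 0x68
clock 3: out=0, reg = 0x34
clock 4: out=0, reg = 0x1A
clock 5: out=0, reg = 0x0D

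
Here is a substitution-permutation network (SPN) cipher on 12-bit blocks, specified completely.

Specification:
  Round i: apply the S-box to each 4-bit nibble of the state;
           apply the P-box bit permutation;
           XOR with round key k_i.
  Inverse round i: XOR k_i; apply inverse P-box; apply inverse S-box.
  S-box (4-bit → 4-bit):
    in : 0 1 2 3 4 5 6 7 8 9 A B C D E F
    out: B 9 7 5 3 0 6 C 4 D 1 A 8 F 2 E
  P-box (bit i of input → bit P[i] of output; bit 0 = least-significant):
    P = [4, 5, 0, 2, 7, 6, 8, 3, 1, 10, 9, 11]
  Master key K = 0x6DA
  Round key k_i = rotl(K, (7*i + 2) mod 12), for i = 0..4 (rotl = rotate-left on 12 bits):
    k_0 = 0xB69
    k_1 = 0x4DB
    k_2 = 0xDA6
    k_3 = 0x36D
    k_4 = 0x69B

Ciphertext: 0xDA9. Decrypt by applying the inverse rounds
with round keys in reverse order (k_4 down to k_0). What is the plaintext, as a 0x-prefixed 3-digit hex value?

0x88C

s_0 = ciphertext = 0xDA9
s_1 = InvRound(s_0, k_4) = 0x984
s_2 = InvRound(s_1, k_3) = 0x706
s_3 = InvRound(s_2, k_2) = 0x7AE
s_4 = InvRound(s_3, k_1) = 0x86D
s_5 = InvRound(s_4, k_0) = 0x88C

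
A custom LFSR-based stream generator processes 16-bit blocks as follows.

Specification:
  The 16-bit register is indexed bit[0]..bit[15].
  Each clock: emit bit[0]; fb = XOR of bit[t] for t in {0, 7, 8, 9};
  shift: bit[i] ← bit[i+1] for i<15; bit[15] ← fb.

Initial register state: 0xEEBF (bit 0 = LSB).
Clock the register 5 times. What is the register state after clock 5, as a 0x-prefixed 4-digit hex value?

reg_0 = 0xEEBF
clock 1: out=1, reg = 0xF75F
clock 2: out=1, reg = 0xFBAF
clock 3: out=1, reg = 0x7DD7
clock 4: out=1, reg = 0xBEEB
clock 5: out=1, reg = 0xDF75

0xDF75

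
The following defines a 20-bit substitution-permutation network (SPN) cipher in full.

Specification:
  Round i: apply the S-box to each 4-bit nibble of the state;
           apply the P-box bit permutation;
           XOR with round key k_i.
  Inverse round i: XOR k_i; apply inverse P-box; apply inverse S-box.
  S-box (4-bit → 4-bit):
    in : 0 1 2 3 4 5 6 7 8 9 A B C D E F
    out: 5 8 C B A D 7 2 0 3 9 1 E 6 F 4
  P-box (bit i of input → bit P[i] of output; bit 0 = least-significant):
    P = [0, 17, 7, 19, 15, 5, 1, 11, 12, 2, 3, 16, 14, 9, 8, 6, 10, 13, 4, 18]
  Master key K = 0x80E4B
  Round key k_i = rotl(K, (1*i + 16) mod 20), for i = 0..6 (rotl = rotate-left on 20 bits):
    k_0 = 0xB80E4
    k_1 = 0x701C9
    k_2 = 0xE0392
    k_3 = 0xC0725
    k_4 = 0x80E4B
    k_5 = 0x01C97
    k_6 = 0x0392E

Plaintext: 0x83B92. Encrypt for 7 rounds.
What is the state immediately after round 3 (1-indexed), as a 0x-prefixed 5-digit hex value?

s_0 = plaintext = 0x83B92
s_1 = Round(s_0, k_0) = 0x35204
s_2 = Round(s_1, k_1) = 0x8E483
s_3 = Round(s_2, k_2) = 0x540D7
s_4 = Round(s_3, k_3) = 0xA115F
s_5 = Round(s_4, k_4) = 0xD8289
s_6 = Round(s_5, k_5) = 0x33C8E
s_7 = Round(s_6, k_6) = 0xF5FE3

0x540D7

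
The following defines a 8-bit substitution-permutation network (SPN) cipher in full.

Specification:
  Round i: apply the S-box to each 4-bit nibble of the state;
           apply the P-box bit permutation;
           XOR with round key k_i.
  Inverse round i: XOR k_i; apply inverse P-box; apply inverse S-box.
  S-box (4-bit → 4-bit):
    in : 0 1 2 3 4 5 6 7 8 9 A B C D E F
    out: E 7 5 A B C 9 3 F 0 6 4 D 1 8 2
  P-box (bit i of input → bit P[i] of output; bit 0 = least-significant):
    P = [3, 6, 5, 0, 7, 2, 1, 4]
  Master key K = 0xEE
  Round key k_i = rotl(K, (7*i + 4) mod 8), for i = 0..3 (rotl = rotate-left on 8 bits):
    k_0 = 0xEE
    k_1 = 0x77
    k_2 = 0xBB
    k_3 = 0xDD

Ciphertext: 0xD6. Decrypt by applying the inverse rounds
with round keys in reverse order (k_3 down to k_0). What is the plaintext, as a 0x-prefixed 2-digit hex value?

s_0 = ciphertext = 0xD6
s_1 = InvRound(s_0, k_3) = 0xB6
s_2 = InvRound(s_1, k_2) = 0xF6
s_3 = InvRound(s_2, k_1) = 0xDE
s_4 = InvRound(s_3, k_0) = 0xEB

0xEB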